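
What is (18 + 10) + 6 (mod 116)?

34

18 + 10 = 28
28 + 6 = 34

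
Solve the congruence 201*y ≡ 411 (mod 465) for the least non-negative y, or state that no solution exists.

gcd(201, 465) = 3, and 3 | 411, so solutions exist.
Divide through by 3: 67*y ≡ 137 (mod 155).
67⁻¹ ≡ 118 (mod 155).
y ≡ 118*137 ≡ 46 (mod 155).
The smallest non-negative solution is y = 46.

46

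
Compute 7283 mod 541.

7283 = 13·541 + 250, so 7283 ≡ 250 (mod 541).

250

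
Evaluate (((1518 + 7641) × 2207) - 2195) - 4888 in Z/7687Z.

5394

1518 + 7641 = 9159 ≡ 1472 (mod 7687)
1472 × 2207 = 3248704 ≡ 4790 (mod 7687)
4790 - 2195 = 2595
2595 - 4888 = -2293 ≡ 5394 (mod 7687)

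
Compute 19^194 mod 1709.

Compute successive squares:
194 in binary is 11000010, i.e. 194 = 128 + 64 + 2.
19^1 ≡ 19 (mod 1709)
19^2 ≡ 19^2 = 361 (mod 1709)
19^4 ≡ 361^2 = 130321 ≡ 437 (mod 1709)
19^8 ≡ 437^2 = 190969 ≡ 1270 (mod 1709)
19^16 ≡ 1270^2 = 1612900 ≡ 1313 (mod 1709)
19^32 ≡ 1313^2 = 1723969 ≡ 1297 (mod 1709)
19^64 ≡ 1297^2 = 1682209 ≡ 553 (mod 1709)
19^128 ≡ 553^2 = 305809 ≡ 1607 (mod 1709)
19^194 = 19^128 * 19^64 * 19^2 ≡ 1607 * 553 * 361 (mod 1709).
Accumulate the product:
1607 * 553 = 888671 ≡ 1700
1700 * 361 = 613700 ≡ 169

169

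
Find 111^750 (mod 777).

Using repeated squaring:
750 in binary is 1011101110, i.e. 750 = 512 + 128 + 64 + 32 + 8 + 4 + 2.
111^1 ≡ 111 (mod 777)
111^2 ≡ 111^2 = 12321 ≡ 666 (mod 777)
111^4 ≡ 666^2 = 443556 ≡ 666 (mod 777)
111^8 ≡ 666^2 = 443556 ≡ 666 (mod 777)
111^16 ≡ 666^2 = 443556 ≡ 666 (mod 777)
111^32 ≡ 666^2 = 443556 ≡ 666 (mod 777)
111^64 ≡ 666^2 = 443556 ≡ 666 (mod 777)
111^128 ≡ 666^2 = 443556 ≡ 666 (mod 777)
111^256 ≡ 666^2 = 443556 ≡ 666 (mod 777)
111^512 ≡ 666^2 = 443556 ≡ 666 (mod 777)
111^750 = 111^512 × 111^128 × 111^64 × 111^32 × 111^8 × 111^4 × 111^2 ≡ 666 × 666 × 666 × 666 × 666 × 666 × 666 (mod 777).
Accumulate the product:
666 × 666 = 443556 ≡ 666
666 × 666 = 443556 ≡ 666
666 × 666 = 443556 ≡ 666
666 × 666 = 443556 ≡ 666
666 × 666 = 443556 ≡ 666
666 × 666 = 443556 ≡ 666

666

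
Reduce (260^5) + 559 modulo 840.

399

(260)^5 ≡ 680 (mod 840)
680 + 559 = 1239 ≡ 399 (mod 840)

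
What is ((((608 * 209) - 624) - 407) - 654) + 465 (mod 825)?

452

608 * 209 = 127072 ≡ 22 (mod 825)
22 - 624 = -602 ≡ 223 (mod 825)
223 - 407 = -184 ≡ 641 (mod 825)
641 - 654 = -13 ≡ 812 (mod 825)
812 + 465 = 1277 ≡ 452 (mod 825)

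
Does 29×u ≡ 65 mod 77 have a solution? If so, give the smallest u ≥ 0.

gcd(29, 77) = 1, so a unique solution mod 77 exists.
29⁻¹ ≡ 8 (mod 77).
u ≡ 8×65 ≡ 58 (mod 77).

58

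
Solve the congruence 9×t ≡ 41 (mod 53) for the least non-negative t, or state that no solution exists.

gcd(9, 53) = 1, so a unique solution mod 53 exists.
9⁻¹ ≡ 6 (mod 53).
t ≡ 6×41 ≡ 34 (mod 53).

34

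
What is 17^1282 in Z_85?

34

17^1 ≡ 17 (mod 85)
17^2 ≡ 17^2 = 289 ≡ 34 (mod 85)
17^4 ≡ 34^2 = 1156 ≡ 51 (mod 85)
17^8 ≡ 51^2 = 2601 ≡ 51 (mod 85)
17^16 ≡ 51^2 = 2601 ≡ 51 (mod 85)
17^32 ≡ 51^2 = 2601 ≡ 51 (mod 85)
17^64 ≡ 51^2 = 2601 ≡ 51 (mod 85)
17^128 ≡ 51^2 = 2601 ≡ 51 (mod 85)
17^256 ≡ 51^2 = 2601 ≡ 51 (mod 85)
17^512 ≡ 51^2 = 2601 ≡ 51 (mod 85)
17^1024 ≡ 51^2 = 2601 ≡ 51 (mod 85)
17^1282 = 17^1024 × 17^256 × 17^2 ≡ 51 × 51 × 34 (mod 85).
Accumulate the product:
51 × 51 = 2601 ≡ 51
51 × 34 = 1734 ≡ 34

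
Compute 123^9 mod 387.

171

9 in binary is 1001, i.e. 9 = 8 + 1.
123^1 ≡ 123 (mod 387)
123^2 ≡ 123^2 = 15129 ≡ 36 (mod 387)
123^4 ≡ 36^2 = 1296 ≡ 135 (mod 387)
123^8 ≡ 135^2 = 18225 ≡ 36 (mod 387)
123^9 = 123^8 · 123^1 ≡ 36 · 123 (mod 387).
36 · 123 = 4428 ≡ 171 (mod 387).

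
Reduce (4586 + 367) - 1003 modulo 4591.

3950

4586 + 367 = 4953 ≡ 362 (mod 4591)
362 - 1003 = -641 ≡ 3950 (mod 4591)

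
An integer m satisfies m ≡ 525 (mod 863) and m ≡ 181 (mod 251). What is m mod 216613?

863⁻¹ mod 251: 863·89 ≡ 1 (mod 251), so 863⁻¹ ≡ 89.
m = 525 + 863·((181 − 525)·89 mod 251) = 525 + 863·6 = 5703.
Check: 5703 mod 863 = 525, 5703 mod 251 = 181. ✓

5703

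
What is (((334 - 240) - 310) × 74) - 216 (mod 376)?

334 - 240 = 94
94 - 310 = -216 ≡ 160 (mod 376)
160 × 74 = 11840 ≡ 184 (mod 376)
184 - 216 = -32 ≡ 344 (mod 376)

344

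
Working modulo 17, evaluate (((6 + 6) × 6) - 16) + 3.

6 + 6 = 12
12 × 6 = 72 ≡ 4 (mod 17)
4 - 16 = -12 ≡ 5 (mod 17)
5 + 3 = 8

8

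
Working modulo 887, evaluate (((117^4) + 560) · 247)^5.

155

(117)^4 ≡ 214 (mod 887)
214 + 560 = 774
774 · 247 = 191178 ≡ 473 (mod 887)
(473)^5 ≡ 155 (mod 887)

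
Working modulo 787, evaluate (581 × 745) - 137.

645

581 × 745 = 432845 ≡ 782 (mod 787)
782 - 137 = 645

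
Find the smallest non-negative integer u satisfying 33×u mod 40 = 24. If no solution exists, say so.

gcd(33, 40) = 1, so a unique solution mod 40 exists.
33⁻¹ ≡ 17 (mod 40).
u ≡ 17×24 ≡ 8 (mod 40).

8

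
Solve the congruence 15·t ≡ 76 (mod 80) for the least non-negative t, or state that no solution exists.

gcd(15, 80) = 5, and 5 does not divide 76.
So the congruence has no solution.

no solution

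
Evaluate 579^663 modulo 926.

Compute successive squares:
579^1 ≡ 579 (mod 926)
579^2 ≡ 579^2 = 335241 ≡ 29 (mod 926)
579^4 ≡ 29^2 = 841 (mod 926)
579^8 ≡ 841^2 = 707281 ≡ 743 (mod 926)
579^16 ≡ 743^2 = 552049 ≡ 153 (mod 926)
579^32 ≡ 153^2 = 23409 ≡ 259 (mod 926)
579^64 ≡ 259^2 = 67081 ≡ 409 (mod 926)
579^128 ≡ 409^2 = 167281 ≡ 601 (mod 926)
579^256 ≡ 601^2 = 361201 ≡ 61 (mod 926)
579^512 ≡ 61^2 = 3721 ≡ 17 (mod 926)
579^663 = 579^512 × 579^128 × 579^16 × 579^4 × 579^2 × 579^1 ≡ 17 × 601 × 153 × 841 × 29 × 579 (mod 926).
Accumulate the product:
17 × 601 = 10217 ≡ 31
31 × 153 = 4743 ≡ 113
113 × 841 = 95033 ≡ 581
581 × 29 = 16849 ≡ 181
181 × 579 = 104799 ≡ 161

161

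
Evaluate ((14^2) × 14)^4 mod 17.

(14)^2 ≡ 9 (mod 17)
9 × 14 = 126 ≡ 7 (mod 17)
(7)^4 ≡ 4 (mod 17)

4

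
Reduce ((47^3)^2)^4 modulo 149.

(47)^3 ≡ 119 (mod 149)
(119)^2 ≡ 6 (mod 149)
(6)^4 ≡ 104 (mod 149)

104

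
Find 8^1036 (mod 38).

30

Using repeated squaring:
8^1 ≡ 8 (mod 38)
8^2 ≡ 8^2 = 64 ≡ 26 (mod 38)
8^4 ≡ 26^2 = 676 ≡ 30 (mod 38)
8^8 ≡ 30^2 = 900 ≡ 26 (mod 38)
8^16 ≡ 26^2 = 676 ≡ 30 (mod 38)
8^32 ≡ 30^2 = 900 ≡ 26 (mod 38)
8^64 ≡ 26^2 = 676 ≡ 30 (mod 38)
8^128 ≡ 30^2 = 900 ≡ 26 (mod 38)
8^256 ≡ 26^2 = 676 ≡ 30 (mod 38)
8^512 ≡ 30^2 = 900 ≡ 26 (mod 38)
8^1024 ≡ 26^2 = 676 ≡ 30 (mod 38)
8^1036 = 8^1024 · 8^8 · 8^4 ≡ 30 · 26 · 30 (mod 38).
Accumulate the product:
30 · 26 = 780 ≡ 20
20 · 30 = 600 ≡ 30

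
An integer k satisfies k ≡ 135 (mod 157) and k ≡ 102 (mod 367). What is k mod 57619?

157⁻¹ mod 367: 157*180 ≡ 1 (mod 367), so 157⁻¹ ≡ 180.
k = 135 + 157*((102 − 135)*180 mod 367) = 135 + 157*299 = 47078.

47078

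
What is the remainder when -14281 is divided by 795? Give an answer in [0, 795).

-14281 = -18·795 + 29, so -14281 ≡ 29 (mod 795).

29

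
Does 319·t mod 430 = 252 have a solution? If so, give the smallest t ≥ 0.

gcd(319, 430) = 1, so a unique solution mod 430 exists.
319⁻¹ ≡ 399 (mod 430).
t ≡ 399·252 ≡ 358 (mod 430).

358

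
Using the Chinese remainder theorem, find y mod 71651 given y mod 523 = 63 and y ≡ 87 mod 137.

523⁻¹ mod 137: 523×126 ≡ 1 (mod 137), so 523⁻¹ ≡ 126.
y = 63 + 523×((87 − 63)×126 mod 137) = 63 + 523×10 = 5293.

5293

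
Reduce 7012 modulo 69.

7012 = 101×69 + 43, so 7012 ≡ 43 (mod 69).

43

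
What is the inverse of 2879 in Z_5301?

By the extended Euclidean algorithm:
5301 = 1*2879 + 2422
2879 = 1*2422 + 457
2422 = 5*457 + 137
457 = 3*137 + 46
137 = 2*46 + 45
46 = 1*45 + 1
45 = 45*1 + 0
gcd(2879, 5301) = 1, so the inverse exists.
Bézout: 1 = −63*5301 + 116*2879.
So 2879⁻¹ ≡ 116 (mod 5301).

116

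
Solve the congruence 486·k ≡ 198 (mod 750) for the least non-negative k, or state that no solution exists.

93

gcd(486, 750) = 6, and 6 | 198, so solutions exist.
Divide through by 6: 81·k ≡ 33 (mod 125).
81⁻¹ ≡ 71 (mod 125).
k ≡ 71·33 ≡ 93 (mod 125).
The smallest non-negative solution is k = 93.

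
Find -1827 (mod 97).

-1827 = -19×97 + 16, so -1827 ≡ 16 (mod 97).

16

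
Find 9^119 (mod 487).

By square-and-multiply:
9^1 ≡ 9 (mod 487)
9^2 ≡ 9^2 = 81 (mod 487)
9^4 ≡ 81^2 = 6561 ≡ 230 (mod 487)
9^8 ≡ 230^2 = 52900 ≡ 304 (mod 487)
9^16 ≡ 304^2 = 92416 ≡ 373 (mod 487)
9^32 ≡ 373^2 = 139129 ≡ 334 (mod 487)
9^64 ≡ 334^2 = 111556 ≡ 33 (mod 487)
9^119 = 9^64 · 9^32 · 9^16 · 9^4 · 9^2 · 9^1 ≡ 33 · 334 · 373 · 230 · 81 · 9 (mod 487).
Accumulate the product:
33 · 334 = 11022 ≡ 308
308 · 373 = 114884 ≡ 439
439 · 230 = 100970 ≡ 161
161 · 81 = 13041 ≡ 379
379 · 9 = 3411 ≡ 2

2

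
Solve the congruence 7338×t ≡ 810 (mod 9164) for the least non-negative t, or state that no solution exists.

3623

gcd(7338, 9164) = 2, and 2 | 810, so solutions exist.
Divide through by 2: 3669×t mod 4582 = 405.
3669⁻¹ ≡ 1887 (mod 4582).
t ≡ 1887×405 ≡ 3623 (mod 4582).
The smallest non-negative solution is t = 3623.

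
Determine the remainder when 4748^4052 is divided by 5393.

By square-and-multiply:
4052 in binary is 111111010100, i.e. 4052 = 2048 + 1024 + 512 + 256 + 128 + 64 + 16 + 4.
4748^1 ≡ 4748 (mod 5393)
4748^2 ≡ 4748^2 = 22543504 ≡ 764 (mod 5393)
4748^4 ≡ 764^2 = 583696 ≡ 1252 (mod 5393)
4748^8 ≡ 1252^2 = 1567504 ≡ 3534 (mod 5393)
4748^16 ≡ 3534^2 = 12489156 ≡ 4361 (mod 5393)
4748^32 ≡ 4361^2 = 19018321 ≡ 2603 (mod 5393)
4748^64 ≡ 2603^2 = 6775609 ≡ 2001 (mod 5393)
4748^128 ≡ 2001^2 = 4004001 ≡ 2395 (mod 5393)
4748^256 ≡ 2395^2 = 5736025 ≡ 3266 (mod 5393)
4748^512 ≡ 3266^2 = 10666756 ≡ 4795 (mod 5393)
4748^1024 ≡ 4795^2 = 22992025 ≡ 1666 (mod 5393)
4748^2048 ≡ 1666^2 = 2775556 ≡ 3554 (mod 5393)
4748^4052 = 4748^2048 * 4748^1024 * 4748^512 * 4748^256 * 4748^128 * 4748^64 * 4748^16 * 4748^4 ≡ 3554 * 1666 * 4795 * 3266 * 2395 * 2001 * 4361 * 1252 (mod 5393).
Accumulate the product:
3554 * 1666 = 5920964 ≡ 4843
4843 * 4795 = 23222185 ≡ 5320
5320 * 3266 = 17375120 ≡ 4267
4267 * 2395 = 10219465 ≡ 5123
5123 * 2001 = 10251123 ≡ 4423
4423 * 4361 = 19288703 ≡ 3335
3335 * 1252 = 4175420 ≡ 1238

1238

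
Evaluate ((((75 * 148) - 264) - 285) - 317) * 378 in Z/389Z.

236

75 * 148 = 11100 ≡ 208 (mod 389)
208 - 264 = -56 ≡ 333 (mod 389)
333 - 285 = 48
48 - 317 = -269 ≡ 120 (mod 389)
120 * 378 = 45360 ≡ 236 (mod 389)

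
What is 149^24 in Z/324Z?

Using repeated squaring:
24 in binary is 11000, i.e. 24 = 16 + 8.
149^1 ≡ 149 (mod 324)
149^2 ≡ 149^2 = 22201 ≡ 169 (mod 324)
149^4 ≡ 169^2 = 28561 ≡ 49 (mod 324)
149^8 ≡ 49^2 = 2401 ≡ 133 (mod 324)
149^16 ≡ 133^2 = 17689 ≡ 193 (mod 324)
149^24 = 149^16 * 149^8 ≡ 193 * 133 (mod 324).
193 * 133 = 25669 ≡ 73 (mod 324).

73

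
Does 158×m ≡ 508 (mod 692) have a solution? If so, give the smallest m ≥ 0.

gcd(158, 692) = 2, and 2 | 508, so solutions exist.
Divide through by 2: 79×m mod 346 = 254.
79⁻¹ ≡ 219 (mod 346).
m ≡ 219×254 ≡ 266 (mod 346).
The smallest non-negative solution is m = 266.

266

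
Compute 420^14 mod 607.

Compute successive squares:
14 in binary is 1110, i.e. 14 = 8 + 4 + 2.
420^1 ≡ 420 (mod 607)
420^2 ≡ 420^2 = 176400 ≡ 370 (mod 607)
420^4 ≡ 370^2 = 136900 ≡ 325 (mod 607)
420^8 ≡ 325^2 = 105625 ≡ 7 (mod 607)
420^14 = 420^8 · 420^4 · 420^2 ≡ 7 · 325 · 370 (mod 607).
Accumulate the product:
7 · 325 = 2275 ≡ 454
454 · 370 = 167980 ≡ 448

448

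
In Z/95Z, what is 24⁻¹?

Run the extended Euclidean algorithm:
95 = 3*24 + 23
24 = 1*23 + 1
23 = 23*1 + 0
gcd(24, 95) = 1, so the inverse exists.
Back-substitute for 1:
1 = 1*24 − 1*23
  = −1*95 + 4*24
So 24⁻¹ ≡ 4 (mod 95).

4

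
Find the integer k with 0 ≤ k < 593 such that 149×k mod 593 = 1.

593 = 3*149 + 146
149 = 1*146 + 3
146 = 48*3 + 2
3 = 1*2 + 1
2 = 2*1 + 0
gcd(149, 593) = 1, so the inverse exists.
Back-substitute for 1:
1 = 1*3 − 1*2
  = −1*146 + 49*3
  = 49*149 − 50*146
  = −50*593 + 199*149
So 149⁻¹ ≡ 199 (mod 593).

199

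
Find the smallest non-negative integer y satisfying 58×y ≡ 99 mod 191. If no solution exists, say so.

5

gcd(58, 191) = 1, so a unique solution mod 191 exists.
58⁻¹ ≡ 56 (mod 191).
y ≡ 56×99 ≡ 5 (mod 191).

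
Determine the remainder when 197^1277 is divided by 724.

161

By square-and-multiply:
1277 in binary is 10011111101, i.e. 1277 = 1024 + 128 + 64 + 32 + 16 + 8 + 4 + 1.
197^1 ≡ 197 (mod 724)
197^2 ≡ 197^2 = 38809 ≡ 437 (mod 724)
197^4 ≡ 437^2 = 190969 ≡ 557 (mod 724)
197^8 ≡ 557^2 = 310249 ≡ 377 (mod 724)
197^16 ≡ 377^2 = 142129 ≡ 225 (mod 724)
197^32 ≡ 225^2 = 50625 ≡ 669 (mod 724)
197^64 ≡ 669^2 = 447561 ≡ 129 (mod 724)
197^128 ≡ 129^2 = 16641 ≡ 713 (mod 724)
197^256 ≡ 713^2 = 508369 ≡ 121 (mod 724)
197^512 ≡ 121^2 = 14641 ≡ 161 (mod 724)
197^1024 ≡ 161^2 = 25921 ≡ 581 (mod 724)
197^1277 = 197^1024 · 197^128 · 197^64 · 197^32 · 197^16 · 197^8 · 197^4 · 197^1 ≡ 581 · 713 · 129 · 669 · 225 · 377 · 557 · 197 (mod 724).
Accumulate the product:
581 · 713 = 414253 ≡ 125
125 · 129 = 16125 ≡ 197
197 · 669 = 131793 ≡ 25
25 · 225 = 5625 ≡ 557
557 · 377 = 209989 ≡ 29
29 · 557 = 16153 ≡ 225
225 · 197 = 44325 ≡ 161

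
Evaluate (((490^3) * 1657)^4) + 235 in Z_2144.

1323

(490)^3 ≡ 1288 (mod 2144)
1288 * 1657 = 2134216 ≡ 936 (mod 2144)
(936)^4 ≡ 1088 (mod 2144)
1088 + 235 = 1323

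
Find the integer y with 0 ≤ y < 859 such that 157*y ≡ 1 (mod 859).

383

Apply the Euclidean algorithm and back-substitute:
859 = 5·157 + 74
157 = 2·74 + 9
74 = 8·9 + 2
9 = 4·2 + 1
2 = 2·1 + 0
gcd(157, 859) = 1, so the inverse exists.
Bézout: 1 = −70·859 + 383·157.
So 157⁻¹ ≡ 383 (mod 859).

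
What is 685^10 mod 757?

638

10 in binary is 1010, i.e. 10 = 8 + 2.
685^1 ≡ 685 (mod 757)
685^2 ≡ 685^2 = 469225 ≡ 642 (mod 757)
685^4 ≡ 642^2 = 412164 ≡ 356 (mod 757)
685^8 ≡ 356^2 = 126736 ≡ 317 (mod 757)
685^10 = 685^8 × 685^2 ≡ 317 × 642 (mod 757).
317 × 642 = 203514 ≡ 638 (mod 757).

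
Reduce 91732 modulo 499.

91732 = 183·499 + 415, so 91732 ≡ 415 (mod 499).

415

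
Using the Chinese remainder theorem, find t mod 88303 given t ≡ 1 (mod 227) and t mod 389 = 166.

227⁻¹ mod 389: 227·12 ≡ 1 (mod 389), so 227⁻¹ ≡ 12.
t = 1 + 227·((166 − 1)·12 mod 389) = 1 + 227·35 = 7946.
Check: 7946 mod 227 = 1, 7946 mod 389 = 166. ✓

7946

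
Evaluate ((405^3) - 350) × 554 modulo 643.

638

(405)^3 ≡ 509 (mod 643)
509 - 350 = 159
159 × 554 = 88086 ≡ 638 (mod 643)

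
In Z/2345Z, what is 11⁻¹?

By the extended Euclidean algorithm:
2345 = 213*11 + 2
11 = 5*2 + 1
2 = 2*1 + 0
gcd(11, 2345) = 1, so the inverse exists.
Back-substitute for 1:
1 = 1*11 − 5*2
  = −5*2345 + 1066*11
So 11⁻¹ ≡ 1066 (mod 2345).

1066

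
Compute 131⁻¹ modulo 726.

726 = 5·131 + 71
131 = 1·71 + 60
71 = 1·60 + 11
60 = 5·11 + 5
11 = 2·5 + 1
5 = 5·1 + 0
gcd(131, 726) = 1, so the inverse exists.
Bézout: 1 = 24·726 − 133·131.
So 131⁻¹ ≡ −133 ≡ 593 (mod 726).

593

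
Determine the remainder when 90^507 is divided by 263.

146

90^1 ≡ 90 (mod 263)
90^2 ≡ 90^2 = 8100 ≡ 210 (mod 263)
90^4 ≡ 210^2 = 44100 ≡ 179 (mod 263)
90^8 ≡ 179^2 = 32041 ≡ 218 (mod 263)
90^16 ≡ 218^2 = 47524 ≡ 184 (mod 263)
90^32 ≡ 184^2 = 33856 ≡ 192 (mod 263)
90^64 ≡ 192^2 = 36864 ≡ 44 (mod 263)
90^128 ≡ 44^2 = 1936 ≡ 95 (mod 263)
90^256 ≡ 95^2 = 9025 ≡ 83 (mod 263)
90^507 = 90^256 × 90^128 × 90^64 × 90^32 × 90^16 × 90^8 × 90^2 × 90^1 ≡ 83 × 95 × 44 × 192 × 184 × 218 × 210 × 90 (mod 263).
Accumulate the product:
83 × 95 = 7885 ≡ 258
258 × 44 = 11352 ≡ 43
43 × 192 = 8256 ≡ 103
103 × 184 = 18952 ≡ 16
16 × 218 = 3488 ≡ 69
69 × 210 = 14490 ≡ 25
25 × 90 = 2250 ≡ 146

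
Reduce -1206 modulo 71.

1

-1206 = -17·71 + 1, so -1206 ≡ 1 (mod 71).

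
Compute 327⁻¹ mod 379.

51

379 = 1*327 + 52
327 = 6*52 + 15
52 = 3*15 + 7
15 = 2*7 + 1
7 = 7*1 + 0
gcd(327, 379) = 1, so the inverse exists.
Bézout: 1 = −44*379 + 51*327.
So 327⁻¹ ≡ 51 (mod 379).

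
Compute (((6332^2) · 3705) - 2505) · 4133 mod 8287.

(6332)^2 ≡ 1718 (mod 8287)
1718 · 3705 = 6365190 ≡ 774 (mod 8287)
774 - 2505 = -1731 ≡ 6556 (mod 8287)
6556 · 4133 = 27095948 ≡ 5745 (mod 8287)

5745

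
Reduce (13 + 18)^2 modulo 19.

11

13 + 18 = 31 ≡ 12 (mod 19)
(12)^2 ≡ 11 (mod 19)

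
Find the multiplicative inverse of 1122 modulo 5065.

5065 = 4*1122 + 577
1122 = 1*577 + 545
577 = 1*545 + 32
545 = 17*32 + 1
32 = 32*1 + 0
gcd(1122, 5065) = 1, so the inverse exists.
Back-substitute for 1:
1 = 1*545 − 17*32
  = −17*577 + 18*545
  = 18*1122 − 35*577
  = −35*5065 + 158*1122
So 1122⁻¹ ≡ 158 (mod 5065).

158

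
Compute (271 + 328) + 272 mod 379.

271 + 328 = 599 ≡ 220 (mod 379)
220 + 272 = 492 ≡ 113 (mod 379)

113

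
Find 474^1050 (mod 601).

1050 in binary is 10000011010, i.e. 1050 = 1024 + 16 + 8 + 2.
474^1 ≡ 474 (mod 601)
474^2 ≡ 474^2 = 224676 ≡ 503 (mod 601)
474^4 ≡ 503^2 = 253009 ≡ 589 (mod 601)
474^8 ≡ 589^2 = 346921 ≡ 144 (mod 601)
474^16 ≡ 144^2 = 20736 ≡ 302 (mod 601)
474^32 ≡ 302^2 = 91204 ≡ 453 (mod 601)
474^64 ≡ 453^2 = 205209 ≡ 268 (mod 601)
474^128 ≡ 268^2 = 71824 ≡ 305 (mod 601)
474^256 ≡ 305^2 = 93025 ≡ 471 (mod 601)
474^512 ≡ 471^2 = 221841 ≡ 72 (mod 601)
474^1024 ≡ 72^2 = 5184 ≡ 376 (mod 601)
474^1050 = 474^1024 × 474^16 × 474^8 × 474^2 ≡ 376 × 302 × 144 × 503 (mod 601).
Accumulate the product:
376 × 302 = 113552 ≡ 564
564 × 144 = 81216 ≡ 81
81 × 503 = 40743 ≡ 476

476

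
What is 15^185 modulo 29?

Compute successive squares:
185 in binary is 10111001, i.e. 185 = 128 + 32 + 16 + 8 + 1.
15^1 ≡ 15 (mod 29)
15^2 ≡ 15^2 = 225 ≡ 22 (mod 29)
15^4 ≡ 22^2 = 484 ≡ 20 (mod 29)
15^8 ≡ 20^2 = 400 ≡ 23 (mod 29)
15^16 ≡ 23^2 = 529 ≡ 7 (mod 29)
15^32 ≡ 7^2 = 49 ≡ 20 (mod 29)
15^64 ≡ 20^2 = 400 ≡ 23 (mod 29)
15^128 ≡ 23^2 = 529 ≡ 7 (mod 29)
15^185 = 15^128 × 15^32 × 15^16 × 15^8 × 15^1 ≡ 7 × 20 × 7 × 23 × 15 (mod 29).
Accumulate the product:
7 × 20 = 140 ≡ 24
24 × 7 = 168 ≡ 23
23 × 23 = 529 ≡ 7
7 × 15 = 105 ≡ 18

18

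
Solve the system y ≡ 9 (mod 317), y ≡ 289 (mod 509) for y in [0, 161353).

46608

317⁻¹ mod 509: 317*395 ≡ 1 (mod 509), so 317⁻¹ ≡ 395.
y = 9 + 317*((289 − 9)*395 mod 509) = 9 + 317*147 = 46608.
Check: 46608 mod 317 = 9, 46608 mod 509 = 289. ✓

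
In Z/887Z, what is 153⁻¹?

Apply the Euclidean algorithm and back-substitute:
887 = 5×153 + 122
153 = 1×122 + 31
122 = 3×31 + 29
31 = 1×29 + 2
29 = 14×2 + 1
2 = 2×1 + 0
gcd(153, 887) = 1, so the inverse exists.
Back-substitute for 1:
1 = 1×29 − 14×2
  = −14×31 + 15×29
  = 15×122 − 59×31
  = −59×153 + 74×122
  = 74×887 − 429×153
So 153⁻¹ ≡ −429 ≡ 458 (mod 887).

458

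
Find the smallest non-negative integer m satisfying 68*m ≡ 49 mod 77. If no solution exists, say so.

63

gcd(68, 77) = 1, so a unique solution mod 77 exists.
68⁻¹ ≡ 17 (mod 77).
m ≡ 17*49 ≡ 63 (mod 77).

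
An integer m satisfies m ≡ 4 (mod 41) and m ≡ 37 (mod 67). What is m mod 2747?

41⁻¹ mod 67: 41×18 ≡ 1 (mod 67), so 41⁻¹ ≡ 18.
m = 4 + 41×((37 − 4)×18 mod 67) = 4 + 41×58 = 2382.
Check: 2382 mod 41 = 4, 2382 mod 67 = 37. ✓

2382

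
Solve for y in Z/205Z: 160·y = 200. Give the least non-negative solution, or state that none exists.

32

gcd(160, 205) = 5, and 5 | 200, so solutions exist.
Divide through by 5: 32·y ≡ 40 mod 41.
32⁻¹ ≡ 9 (mod 41).
y ≡ 9·40 ≡ 32 (mod 41).
The smallest non-negative solution is y = 32.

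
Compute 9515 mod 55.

0

9515 = 173·55 + 0, so 9515 ≡ 0 (mod 55).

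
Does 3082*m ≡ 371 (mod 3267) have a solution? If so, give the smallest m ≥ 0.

2435

gcd(3082, 3267) = 1, so a unique solution mod 3267 exists.
3082⁻¹ ≡ 2437 (mod 3267).
m ≡ 2437*371 ≡ 2435 (mod 3267).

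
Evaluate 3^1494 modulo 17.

Using repeated squaring:
3^1 ≡ 3 (mod 17)
3^2 ≡ 3^2 = 9 (mod 17)
3^4 ≡ 9^2 = 81 ≡ 13 (mod 17)
3^8 ≡ 13^2 = 169 ≡ 16 (mod 17)
3^16 ≡ 16^2 = 256 ≡ 1 (mod 17)
3^32 ≡ 1^2 = 1 (mod 17)
3^64 ≡ 1^2 = 1 (mod 17)
3^128 ≡ 1^2 = 1 (mod 17)
3^256 ≡ 1^2 = 1 (mod 17)
3^512 ≡ 1^2 = 1 (mod 17)
3^1024 ≡ 1^2 = 1 (mod 17)
3^1494 = 3^1024 · 3^256 · 3^128 · 3^64 · 3^16 · 3^4 · 3^2 ≡ 1 · 1 · 1 · 1 · 1 · 13 · 9 (mod 17).
Accumulate the product:
1 · 1 = 1
1 · 1 = 1
1 · 1 = 1
1 · 1 = 1
1 · 13 = 13
13 · 9 = 117 ≡ 15

15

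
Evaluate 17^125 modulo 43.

125 in binary is 1111101, i.e. 125 = 64 + 32 + 16 + 8 + 4 + 1.
17^1 ≡ 17 (mod 43)
17^2 ≡ 17^2 = 289 ≡ 31 (mod 43)
17^4 ≡ 31^2 = 961 ≡ 15 (mod 43)
17^8 ≡ 15^2 = 225 ≡ 10 (mod 43)
17^16 ≡ 10^2 = 100 ≡ 14 (mod 43)
17^32 ≡ 14^2 = 196 ≡ 24 (mod 43)
17^64 ≡ 24^2 = 576 ≡ 17 (mod 43)
17^125 = 17^64 * 17^32 * 17^16 * 17^8 * 17^4 * 17^1 ≡ 17 * 24 * 14 * 10 * 15 * 17 (mod 43).
Accumulate the product:
17 * 24 = 408 ≡ 21
21 * 14 = 294 ≡ 36
36 * 10 = 360 ≡ 16
16 * 15 = 240 ≡ 25
25 * 17 = 425 ≡ 38

38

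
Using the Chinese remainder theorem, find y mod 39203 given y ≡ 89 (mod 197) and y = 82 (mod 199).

20380

197⁻¹ mod 199: 197*99 ≡ 1 (mod 199), so 197⁻¹ ≡ 99.
y = 89 + 197*((82 − 89)*99 mod 199) = 89 + 197*103 = 20380.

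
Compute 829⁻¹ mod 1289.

Run the extended Euclidean algorithm:
1289 = 1·829 + 460
829 = 1·460 + 369
460 = 1·369 + 91
369 = 4·91 + 5
91 = 18·5 + 1
5 = 5·1 + 0
gcd(829, 1289) = 1, so the inverse exists.
Bézout: 1 = 164·1289 − 255·829.
So 829⁻¹ ≡ −255 ≡ 1034 (mod 1289).

1034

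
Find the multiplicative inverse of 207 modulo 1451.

1451 = 7×207 + 2
207 = 103×2 + 1
2 = 2×1 + 0
gcd(207, 1451) = 1, so the inverse exists.
Back-substitute for 1:
1 = 1×207 − 103×2
  = −103×1451 + 722×207
So 207⁻¹ ≡ 722 (mod 1451).

722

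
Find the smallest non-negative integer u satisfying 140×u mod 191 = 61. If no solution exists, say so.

40

gcd(140, 191) = 1, so a unique solution mod 191 exists.
140⁻¹ ≡ 176 (mod 191).
u ≡ 176×61 ≡ 40 (mod 191).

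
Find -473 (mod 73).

-473 = -7×73 + 38, so -473 ≡ 38 (mod 73).

38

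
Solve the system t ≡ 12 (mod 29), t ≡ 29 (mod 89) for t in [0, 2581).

563

29⁻¹ mod 89: 29*43 ≡ 1 (mod 89), so 29⁻¹ ≡ 43.
t = 12 + 29*((29 − 12)*43 mod 89) = 12 + 29*19 = 563.
Check: 563 mod 29 = 12, 563 mod 89 = 29. ✓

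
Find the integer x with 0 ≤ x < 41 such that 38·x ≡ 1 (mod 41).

Run the extended Euclidean algorithm:
41 = 1×38 + 3
38 = 12×3 + 2
3 = 1×2 + 1
2 = 2×1 + 0
gcd(38, 41) = 1, so the inverse exists.
Bézout: 1 = 13×41 − 14×38.
So 38⁻¹ ≡ −14 ≡ 27 (mod 41).

27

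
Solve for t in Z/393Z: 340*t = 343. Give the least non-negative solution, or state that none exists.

gcd(340, 393) = 1, so a unique solution mod 393 exists.
340⁻¹ ≡ 304 (mod 393).
t ≡ 304*343 ≡ 127 (mod 393).

127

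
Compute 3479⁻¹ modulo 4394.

4394 = 1*3479 + 915
3479 = 3*915 + 734
915 = 1*734 + 181
734 = 4*181 + 10
181 = 18*10 + 1
10 = 10*1 + 0
gcd(3479, 4394) = 1, so the inverse exists.
Bézout: 1 = 346*4394 − 437*3479.
So 3479⁻¹ ≡ −437 ≡ 3957 (mod 4394).

3957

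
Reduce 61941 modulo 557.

114

61941 = 111*557 + 114, so 61941 ≡ 114 (mod 557).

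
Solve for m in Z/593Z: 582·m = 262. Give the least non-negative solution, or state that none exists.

gcd(582, 593) = 1, so a unique solution mod 593 exists.
582⁻¹ ≡ 539 (mod 593).
m ≡ 539·262 ≡ 84 (mod 593).

84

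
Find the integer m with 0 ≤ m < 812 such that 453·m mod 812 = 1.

By the extended Euclidean algorithm:
812 = 1×453 + 359
453 = 1×359 + 94
359 = 3×94 + 77
94 = 1×77 + 17
77 = 4×17 + 9
17 = 1×9 + 8
9 = 1×8 + 1
8 = 8×1 + 0
gcd(453, 812) = 1, so the inverse exists.
Back-substitute for 1:
1 = 1×9 − 1×8
  = −1×17 + 2×9
  = 2×77 − 9×17
  = −9×94 + 11×77
  = 11×359 − 42×94
  = −42×453 + 53×359
  = 53×812 − 95×453
So 453⁻¹ ≡ −95 ≡ 717 (mod 812).

717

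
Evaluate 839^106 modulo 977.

353

106 in binary is 1101010, i.e. 106 = 64 + 32 + 8 + 2.
839^1 ≡ 839 (mod 977)
839^2 ≡ 839^2 = 703921 ≡ 481 (mod 977)
839^4 ≡ 481^2 = 231361 ≡ 789 (mod 977)
839^8 ≡ 789^2 = 622521 ≡ 172 (mod 977)
839^16 ≡ 172^2 = 29584 ≡ 274 (mod 977)
839^32 ≡ 274^2 = 75076 ≡ 824 (mod 977)
839^64 ≡ 824^2 = 678976 ≡ 938 (mod 977)
839^106 = 839^64 · 839^32 · 839^8 · 839^2 ≡ 938 · 824 · 172 · 481 (mod 977).
Accumulate the product:
938 · 824 = 772912 ≡ 105
105 · 172 = 18060 ≡ 474
474 · 481 = 227994 ≡ 353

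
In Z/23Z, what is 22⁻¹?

By the extended Euclidean algorithm:
23 = 1*22 + 1
22 = 22*1 + 0
gcd(22, 23) = 1, so the inverse exists.
Back-substitute for 1:
1 = 1*23 − 1*22
So 22⁻¹ ≡ −1 ≡ 22 (mod 23).

22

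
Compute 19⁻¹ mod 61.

Apply the Euclidean algorithm and back-substitute:
61 = 3·19 + 4
19 = 4·4 + 3
4 = 1·3 + 1
3 = 3·1 + 0
gcd(19, 61) = 1, so the inverse exists.
Back-substitute for 1:
1 = 1·4 − 1·3
  = −1·19 + 5·4
  = 5·61 − 16·19
So 19⁻¹ ≡ −16 ≡ 45 (mod 61).

45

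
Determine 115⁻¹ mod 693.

693 = 6*115 + 3
115 = 38*3 + 1
3 = 3*1 + 0
gcd(115, 693) = 1, so the inverse exists.
Back-substitute for 1:
1 = 1*115 − 38*3
  = −38*693 + 229*115
So 115⁻¹ ≡ 229 (mod 693).

229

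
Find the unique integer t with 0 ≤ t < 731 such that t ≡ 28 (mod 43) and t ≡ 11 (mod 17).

43⁻¹ mod 17: 43×2 ≡ 1 (mod 17), so 43⁻¹ ≡ 2.
t = 28 + 43×((11 − 28)×2 mod 17) = 28 + 43×0 = 28.

28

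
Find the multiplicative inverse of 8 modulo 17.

By the extended Euclidean algorithm:
17 = 2·8 + 1
8 = 8·1 + 0
gcd(8, 17) = 1, so the inverse exists.
Back-substitute for 1:
1 = 1·17 − 2·8
So 8⁻¹ ≡ −2 ≡ 15 (mod 17).

15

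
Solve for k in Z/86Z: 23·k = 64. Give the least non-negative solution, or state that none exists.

gcd(23, 86) = 1, so a unique solution mod 86 exists.
23⁻¹ ≡ 15 (mod 86).
k ≡ 15·64 ≡ 14 (mod 86).

14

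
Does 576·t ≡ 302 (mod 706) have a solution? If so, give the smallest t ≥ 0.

90

gcd(576, 706) = 2, and 2 | 302, so solutions exist.
Divide through by 2: 288·t ≡ 151 (mod 353).
288⁻¹ ≡ 38 (mod 353).
t ≡ 38·151 ≡ 90 (mod 353).
The smallest non-negative solution is t = 90.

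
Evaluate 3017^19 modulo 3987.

2522

Compute successive squares:
3017^1 ≡ 3017 (mod 3987)
3017^2 ≡ 3017^2 = 9102289 ≡ 3955 (mod 3987)
3017^4 ≡ 3955^2 = 15642025 ≡ 1024 (mod 3987)
3017^8 ≡ 1024^2 = 1048576 ≡ 3982 (mod 3987)
3017^16 ≡ 3982^2 = 15856324 ≡ 25 (mod 3987)
3017^19 = 3017^16 * 3017^2 * 3017^1 ≡ 25 * 3955 * 3017 (mod 3987).
Accumulate the product:
25 * 3955 = 98875 ≡ 3187
3187 * 3017 = 9615179 ≡ 2522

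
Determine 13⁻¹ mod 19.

3

By the extended Euclidean algorithm:
19 = 1×13 + 6
13 = 2×6 + 1
6 = 6×1 + 0
gcd(13, 19) = 1, so the inverse exists.
Bézout: 1 = −2×19 + 3×13.
So 13⁻¹ ≡ 3 (mod 19).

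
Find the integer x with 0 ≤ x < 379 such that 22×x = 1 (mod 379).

224

379 = 17·22 + 5
22 = 4·5 + 2
5 = 2·2 + 1
2 = 2·1 + 0
gcd(22, 379) = 1, so the inverse exists.
Bézout: 1 = 9·379 − 155·22.
So 22⁻¹ ≡ −155 ≡ 224 (mod 379).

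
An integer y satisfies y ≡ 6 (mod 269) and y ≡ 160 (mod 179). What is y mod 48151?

269⁻¹ mod 179: 269·2 ≡ 1 (mod 179), so 269⁻¹ ≡ 2.
y = 6 + 269·((160 − 6)·2 mod 179) = 6 + 269·129 = 34707.

34707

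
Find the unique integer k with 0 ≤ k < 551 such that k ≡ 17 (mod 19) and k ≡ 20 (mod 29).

397

19⁻¹ mod 29: 19*26 ≡ 1 (mod 29), so 19⁻¹ ≡ 26.
k = 17 + 19*((20 − 17)*26 mod 29) = 17 + 19*20 = 397.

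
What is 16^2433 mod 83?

17

2433 in binary is 100110000001, i.e. 2433 = 2048 + 256 + 128 + 1.
16^1 ≡ 16 (mod 83)
16^2 ≡ 16^2 = 256 ≡ 7 (mod 83)
16^4 ≡ 7^2 = 49 (mod 83)
16^8 ≡ 49^2 = 2401 ≡ 77 (mod 83)
16^16 ≡ 77^2 = 5929 ≡ 36 (mod 83)
16^32 ≡ 36^2 = 1296 ≡ 51 (mod 83)
16^64 ≡ 51^2 = 2601 ≡ 28 (mod 83)
16^128 ≡ 28^2 = 784 ≡ 37 (mod 83)
16^256 ≡ 37^2 = 1369 ≡ 41 (mod 83)
16^512 ≡ 41^2 = 1681 ≡ 21 (mod 83)
16^1024 ≡ 21^2 = 441 ≡ 26 (mod 83)
16^2048 ≡ 26^2 = 676 ≡ 12 (mod 83)
16^2433 = 16^2048 × 16^256 × 16^128 × 16^1 ≡ 12 × 41 × 37 × 16 (mod 83).
Accumulate the product:
12 × 41 = 492 ≡ 77
77 × 37 = 2849 ≡ 27
27 × 16 = 432 ≡ 17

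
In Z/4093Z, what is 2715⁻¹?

Run the extended Euclidean algorithm:
4093 = 1·2715 + 1378
2715 = 1·1378 + 1337
1378 = 1·1337 + 41
1337 = 32·41 + 25
41 = 1·25 + 16
25 = 1·16 + 9
16 = 1·9 + 7
9 = 1·7 + 2
7 = 3·2 + 1
2 = 2·1 + 0
gcd(2715, 4093) = 1, so the inverse exists.
Back-substitute for 1:
1 = 1·7 − 3·2
  = −3·9 + 4·7
  = 4·16 − 7·9
  = −7·25 + 11·16
  = 11·41 − 18·25
  = −18·1337 + 587·41
  = 587·1378 − 605·1337
  = −605·2715 + 1192·1378
  = 1192·4093 − 1797·2715
So 2715⁻¹ ≡ −1797 ≡ 2296 (mod 4093).

2296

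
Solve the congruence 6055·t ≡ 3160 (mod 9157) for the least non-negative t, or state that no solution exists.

2579

gcd(6055, 9157) = 1, so a unique solution mod 9157 exists.
6055⁻¹ ≡ 676 (mod 9157).
t ≡ 676·3160 ≡ 2579 (mod 9157).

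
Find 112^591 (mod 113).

112

Compute successive squares:
112^1 ≡ 112 (mod 113)
112^2 ≡ 112^2 = 12544 ≡ 1 (mod 113)
112^4 ≡ 1^2 = 1 (mod 113)
112^8 ≡ 1^2 = 1 (mod 113)
112^16 ≡ 1^2 = 1 (mod 113)
112^32 ≡ 1^2 = 1 (mod 113)
112^64 ≡ 1^2 = 1 (mod 113)
112^128 ≡ 1^2 = 1 (mod 113)
112^256 ≡ 1^2 = 1 (mod 113)
112^512 ≡ 1^2 = 1 (mod 113)
112^591 = 112^512 * 112^64 * 112^8 * 112^4 * 112^2 * 112^1 ≡ 1 * 1 * 1 * 1 * 1 * 112 (mod 113).
Accumulate the product:
1 * 1 = 1
1 * 1 = 1
1 * 1 = 1
1 * 1 = 1
1 * 112 = 112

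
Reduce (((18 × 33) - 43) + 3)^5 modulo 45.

29

18 × 33 = 594 ≡ 9 (mod 45)
9 - 43 = -34 ≡ 11 (mod 45)
11 + 3 = 14
(14)^5 ≡ 29 (mod 45)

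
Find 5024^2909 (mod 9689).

3919

By square-and-multiply:
2909 in binary is 101101011101, i.e. 2909 = 2048 + 512 + 256 + 64 + 16 + 8 + 4 + 1.
5024^1 ≡ 5024 (mod 9689)
5024^2 ≡ 5024^2 = 25240576 ≡ 731 (mod 9689)
5024^4 ≡ 731^2 = 534361 ≡ 1466 (mod 9689)
5024^8 ≡ 1466^2 = 2149156 ≡ 7887 (mod 9689)
5024^16 ≡ 7887^2 = 62204769 ≡ 1389 (mod 9689)
5024^32 ≡ 1389^2 = 1929321 ≡ 1210 (mod 9689)
5024^64 ≡ 1210^2 = 1464100 ≡ 1061 (mod 9689)
5024^128 ≡ 1061^2 = 1125721 ≡ 1797 (mod 9689)
5024^256 ≡ 1797^2 = 3229209 ≡ 2772 (mod 9689)
5024^512 ≡ 2772^2 = 7683984 ≡ 607 (mod 9689)
5024^1024 ≡ 607^2 = 368449 ≡ 267 (mod 9689)
5024^2048 ≡ 267^2 = 71289 ≡ 3466 (mod 9689)
5024^2909 = 5024^2048 * 5024^512 * 5024^256 * 5024^64 * 5024^16 * 5024^8 * 5024^4 * 5024^1 ≡ 3466 * 607 * 2772 * 1061 * 1389 * 7887 * 1466 * 5024 (mod 9689).
Accumulate the product:
3466 * 607 = 2103862 ≡ 1349
1349 * 2772 = 3739428 ≡ 9163
9163 * 1061 = 9721943 ≡ 3876
3876 * 1389 = 5383764 ≡ 6369
6369 * 7887 = 50232303 ≡ 4527
4527 * 1466 = 6636582 ≡ 9306
9306 * 5024 = 46753344 ≡ 3919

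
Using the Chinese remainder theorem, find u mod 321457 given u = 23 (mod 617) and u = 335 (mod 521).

243121

617⁻¹ mod 521: 617×38 ≡ 1 (mod 521), so 617⁻¹ ≡ 38.
u = 23 + 617×((335 − 23)×38 mod 521) = 23 + 617×394 = 243121.
Check: 243121 mod 617 = 23, 243121 mod 521 = 335. ✓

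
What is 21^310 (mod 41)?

By square-and-multiply:
310 in binary is 100110110, i.e. 310 = 256 + 32 + 16 + 4 + 2.
21^1 ≡ 21 (mod 41)
21^2 ≡ 21^2 = 441 ≡ 31 (mod 41)
21^4 ≡ 31^2 = 961 ≡ 18 (mod 41)
21^8 ≡ 18^2 = 324 ≡ 37 (mod 41)
21^16 ≡ 37^2 = 1369 ≡ 16 (mod 41)
21^32 ≡ 16^2 = 256 ≡ 10 (mod 41)
21^64 ≡ 10^2 = 100 ≡ 18 (mod 41)
21^128 ≡ 18^2 = 324 ≡ 37 (mod 41)
21^256 ≡ 37^2 = 1369 ≡ 16 (mod 41)
21^310 = 21^256 * 21^32 * 21^16 * 21^4 * 21^2 ≡ 16 * 10 * 16 * 18 * 31 (mod 41).
Accumulate the product:
16 * 10 = 160 ≡ 37
37 * 16 = 592 ≡ 18
18 * 18 = 324 ≡ 37
37 * 31 = 1147 ≡ 40

40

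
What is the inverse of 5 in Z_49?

By the extended Euclidean algorithm:
49 = 9×5 + 4
5 = 1×4 + 1
4 = 4×1 + 0
gcd(5, 49) = 1, so the inverse exists.
Bézout: 1 = −1×49 + 10×5.
So 5⁻¹ ≡ 10 (mod 49).

10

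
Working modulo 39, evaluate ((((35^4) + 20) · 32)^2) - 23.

28

(35)^4 ≡ 22 (mod 39)
22 + 20 = 42 ≡ 3 (mod 39)
3 · 32 = 96 ≡ 18 (mod 39)
(18)^2 ≡ 12 (mod 39)
12 - 23 = -11 ≡ 28 (mod 39)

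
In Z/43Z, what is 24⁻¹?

Run the extended Euclidean algorithm:
43 = 1*24 + 19
24 = 1*19 + 5
19 = 3*5 + 4
5 = 1*4 + 1
4 = 4*1 + 0
gcd(24, 43) = 1, so the inverse exists.
Back-substitute for 1:
1 = 1*5 − 1*4
  = −1*19 + 4*5
  = 4*24 − 5*19
  = −5*43 + 9*24
So 24⁻¹ ≡ 9 (mod 43).

9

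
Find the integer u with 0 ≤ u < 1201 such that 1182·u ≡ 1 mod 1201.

1201 = 1·1182 + 19
1182 = 62·19 + 4
19 = 4·4 + 3
4 = 1·3 + 1
3 = 3·1 + 0
gcd(1182, 1201) = 1, so the inverse exists.
Back-substitute for 1:
1 = 1·4 − 1·3
  = −1·19 + 5·4
  = 5·1182 − 311·19
  = −311·1201 + 316·1182
So 1182⁻¹ ≡ 316 (mod 1201).

316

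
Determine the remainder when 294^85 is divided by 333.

By square-and-multiply:
294^1 ≡ 294 (mod 333)
294^2 ≡ 294^2 = 86436 ≡ 189 (mod 333)
294^4 ≡ 189^2 = 35721 ≡ 90 (mod 333)
294^8 ≡ 90^2 = 8100 ≡ 108 (mod 333)
294^16 ≡ 108^2 = 11664 ≡ 9 (mod 333)
294^32 ≡ 9^2 = 81 (mod 333)
294^64 ≡ 81^2 = 6561 ≡ 234 (mod 333)
294^85 = 294^64 × 294^16 × 294^4 × 294^1 ≡ 234 × 9 × 90 × 294 (mod 333).
Accumulate the product:
234 × 9 = 2106 ≡ 108
108 × 90 = 9720 ≡ 63
63 × 294 = 18522 ≡ 207

207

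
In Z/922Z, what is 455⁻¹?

Run the extended Euclidean algorithm:
922 = 2*455 + 12
455 = 37*12 + 11
12 = 1*11 + 1
11 = 11*1 + 0
gcd(455, 922) = 1, so the inverse exists.
Back-substitute for 1:
1 = 1*12 − 1*11
  = −1*455 + 38*12
  = 38*922 − 77*455
So 455⁻¹ ≡ −77 ≡ 845 (mod 922).

845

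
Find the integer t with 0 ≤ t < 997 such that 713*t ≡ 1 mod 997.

832

997 = 1×713 + 284
713 = 2×284 + 145
284 = 1×145 + 139
145 = 1×139 + 6
139 = 23×6 + 1
6 = 6×1 + 0
gcd(713, 997) = 1, so the inverse exists.
Bézout: 1 = 118×997 − 165×713.
So 713⁻¹ ≡ −165 ≡ 832 (mod 997).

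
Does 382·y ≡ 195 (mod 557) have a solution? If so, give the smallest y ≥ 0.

gcd(382, 557) = 1, so a unique solution mod 557 exists.
382⁻¹ ≡ 296 (mod 557).
y ≡ 296·195 ≡ 349 (mod 557).

349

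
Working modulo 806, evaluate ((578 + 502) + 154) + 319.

747

578 + 502 = 1080 ≡ 274 (mod 806)
274 + 154 = 428
428 + 319 = 747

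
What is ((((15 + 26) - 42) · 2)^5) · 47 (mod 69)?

15 + 26 = 41
41 - 42 = -1 ≡ 68 (mod 69)
68 · 2 = 136 ≡ 67 (mod 69)
(67)^5 ≡ 37 (mod 69)
37 · 47 = 1739 ≡ 14 (mod 69)

14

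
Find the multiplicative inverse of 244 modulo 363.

Apply the Euclidean algorithm and back-substitute:
363 = 1×244 + 119
244 = 2×119 + 6
119 = 19×6 + 5
6 = 1×5 + 1
5 = 5×1 + 0
gcd(244, 363) = 1, so the inverse exists.
Bézout: 1 = −41×363 + 61×244.
So 244⁻¹ ≡ 61 (mod 363).

61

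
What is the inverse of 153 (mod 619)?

By the extended Euclidean algorithm:
619 = 4·153 + 7
153 = 21·7 + 6
7 = 1·6 + 1
6 = 6·1 + 0
gcd(153, 619) = 1, so the inverse exists.
Bézout: 1 = 22·619 − 89·153.
So 153⁻¹ ≡ −89 ≡ 530 (mod 619).

530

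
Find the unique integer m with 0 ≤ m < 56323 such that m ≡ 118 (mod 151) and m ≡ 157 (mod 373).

151⁻¹ mod 373: 151*42 ≡ 1 (mod 373), so 151⁻¹ ≡ 42.
m = 118 + 151*((157 − 118)*42 mod 373) = 118 + 151*146 = 22164.

22164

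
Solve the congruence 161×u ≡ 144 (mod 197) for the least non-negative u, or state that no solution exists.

193

gcd(161, 197) = 1, so a unique solution mod 197 exists.
161⁻¹ ≡ 93 (mod 197).
u ≡ 93×144 ≡ 193 (mod 197).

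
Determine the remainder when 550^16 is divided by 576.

64

Compute successive squares:
550^1 ≡ 550 (mod 576)
550^2 ≡ 550^2 = 302500 ≡ 100 (mod 576)
550^4 ≡ 100^2 = 10000 ≡ 208 (mod 576)
550^8 ≡ 208^2 = 43264 ≡ 64 (mod 576)
550^16 ≡ 64^2 = 4096 ≡ 64 (mod 576)
So 550^16 ≡ 64 (mod 576).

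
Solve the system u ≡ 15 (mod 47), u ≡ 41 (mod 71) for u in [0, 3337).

47⁻¹ mod 71: 47*68 ≡ 1 (mod 71), so 47⁻¹ ≡ 68.
u = 15 + 47*((41 − 15)*68 mod 71) = 15 + 47*64 = 3023.

3023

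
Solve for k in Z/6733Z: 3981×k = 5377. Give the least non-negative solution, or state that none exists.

gcd(3981, 6733) = 1, so a unique solution mod 6733 exists.
3981⁻¹ ≡ 5336 (mod 6733).
k ≡ 5336×5377 ≡ 2359 (mod 6733).

2359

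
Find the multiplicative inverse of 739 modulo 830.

529

Apply the Euclidean algorithm and back-substitute:
830 = 1·739 + 91
739 = 8·91 + 11
91 = 8·11 + 3
11 = 3·3 + 2
3 = 1·2 + 1
2 = 2·1 + 0
gcd(739, 830) = 1, so the inverse exists.
Bézout: 1 = 268·830 − 301·739.
So 739⁻¹ ≡ −301 ≡ 529 (mod 830).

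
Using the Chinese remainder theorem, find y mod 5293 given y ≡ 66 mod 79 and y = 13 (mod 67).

79⁻¹ mod 67: 79×28 ≡ 1 (mod 67), so 79⁻¹ ≡ 28.
y = 66 + 79×((13 − 66)×28 mod 67) = 66 + 79×57 = 4569.
Check: 4569 mod 79 = 66, 4569 mod 67 = 13. ✓

4569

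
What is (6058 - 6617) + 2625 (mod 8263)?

2066

6058 - 6617 = -559 ≡ 7704 (mod 8263)
7704 + 2625 = 10329 ≡ 2066 (mod 8263)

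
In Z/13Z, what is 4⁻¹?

13 = 3·4 + 1
4 = 4·1 + 0
gcd(4, 13) = 1, so the inverse exists.
Bézout: 1 = 1·13 − 3·4.
So 4⁻¹ ≡ −3 ≡ 10 (mod 13).

10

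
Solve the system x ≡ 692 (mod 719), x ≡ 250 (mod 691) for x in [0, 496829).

166781

719⁻¹ mod 691: 719*617 ≡ 1 (mod 691), so 719⁻¹ ≡ 617.
x = 692 + 719*((250 − 692)*617 mod 691) = 692 + 719*231 = 166781.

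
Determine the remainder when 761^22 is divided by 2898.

Using repeated squaring:
22 in binary is 10110, i.e. 22 = 16 + 4 + 2.
761^1 ≡ 761 (mod 2898)
761^2 ≡ 761^2 = 579121 ≡ 2419 (mod 2898)
761^4 ≡ 2419^2 = 5851561 ≡ 499 (mod 2898)
761^8 ≡ 499^2 = 249001 ≡ 2671 (mod 2898)
761^16 ≡ 2671^2 = 7134241 ≡ 2263 (mod 2898)
761^22 = 761^16 × 761^4 × 761^2 ≡ 2263 × 499 × 2419 (mod 2898).
Accumulate the product:
2263 × 499 = 1129237 ≡ 1915
1915 × 2419 = 4632385 ≡ 1381

1381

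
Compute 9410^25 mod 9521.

8773

Compute successive squares:
25 in binary is 11001, i.e. 25 = 16 + 8 + 1.
9410^1 ≡ 9410 (mod 9521)
9410^2 ≡ 9410^2 = 88548100 ≡ 2800 (mod 9521)
9410^4 ≡ 2800^2 = 7840000 ≡ 4217 (mod 9521)
9410^8 ≡ 4217^2 = 17783089 ≡ 7382 (mod 9521)
9410^16 ≡ 7382^2 = 54493924 ≡ 5241 (mod 9521)
9410^25 = 9410^16 * 9410^8 * 9410^1 ≡ 5241 * 7382 * 9410 (mod 9521).
Accumulate the product:
5241 * 7382 = 38689062 ≡ 5239
5239 * 9410 = 49298990 ≡ 8773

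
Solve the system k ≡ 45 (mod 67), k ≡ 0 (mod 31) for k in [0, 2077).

1519

67⁻¹ mod 31: 67·25 ≡ 1 (mod 31), so 67⁻¹ ≡ 25.
k = 45 + 67·((0 − 45)·25 mod 31) = 45 + 67·22 = 1519.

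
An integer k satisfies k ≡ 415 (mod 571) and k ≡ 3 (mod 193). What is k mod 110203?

84923

571⁻¹ mod 193: 571·24 ≡ 1 (mod 193), so 571⁻¹ ≡ 24.
k = 415 + 571·((3 − 415)·24 mod 193) = 415 + 571·148 = 84923.
Check: 84923 mod 571 = 415, 84923 mod 193 = 3. ✓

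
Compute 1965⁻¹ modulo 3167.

2864

By the extended Euclidean algorithm:
3167 = 1*1965 + 1202
1965 = 1*1202 + 763
1202 = 1*763 + 439
763 = 1*439 + 324
439 = 1*324 + 115
324 = 2*115 + 94
115 = 1*94 + 21
94 = 4*21 + 10
21 = 2*10 + 1
10 = 10*1 + 0
gcd(1965, 3167) = 1, so the inverse exists.
Back-substitute for 1:
1 = 1*21 − 2*10
  = −2*94 + 9*21
  = 9*115 − 11*94
  = −11*324 + 31*115
  = 31*439 − 42*324
  = −42*763 + 73*439
  = 73*1202 − 115*763
  = −115*1965 + 188*1202
  = 188*3167 − 303*1965
So 1965⁻¹ ≡ −303 ≡ 2864 (mod 3167).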